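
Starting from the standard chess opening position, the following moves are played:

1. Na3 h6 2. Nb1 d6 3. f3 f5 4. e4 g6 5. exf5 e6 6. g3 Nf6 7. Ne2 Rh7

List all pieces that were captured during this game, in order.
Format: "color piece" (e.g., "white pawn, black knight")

Tracking captures:
  exf5: captured black pawn

black pawn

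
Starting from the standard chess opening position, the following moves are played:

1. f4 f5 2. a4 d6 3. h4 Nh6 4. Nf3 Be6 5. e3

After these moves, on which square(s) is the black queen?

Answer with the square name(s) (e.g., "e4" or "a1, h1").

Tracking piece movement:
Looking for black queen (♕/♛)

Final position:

  a b c d e f g h
  ─────────────────
8│♜ ♞ · ♛ ♚ ♝ · ♜│8
7│♟ ♟ ♟ · ♟ · ♟ ♟│7
6│· · · ♟ ♝ · · ♞│6
5│· · · · · ♟ · ·│5
4│♙ · · · · ♙ · ♙│4
3│· · · · ♙ ♘ · ·│3
2│· ♙ ♙ ♙ · · ♙ ·│2
1│♖ ♘ ♗ ♕ ♔ ♗ · ♖│1
  ─────────────────
  a b c d e f g h


d8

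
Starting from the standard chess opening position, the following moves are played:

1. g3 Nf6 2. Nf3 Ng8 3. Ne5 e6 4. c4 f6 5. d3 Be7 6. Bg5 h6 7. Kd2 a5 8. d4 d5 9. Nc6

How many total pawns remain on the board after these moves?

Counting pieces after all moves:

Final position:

  a b c d e f g h
  ─────────────────
8│♜ ♞ ♝ ♛ ♚ · ♞ ♜│8
7│· ♟ ♟ · ♝ · ♟ ·│7
6│· · ♘ · ♟ ♟ · ♟│6
5│♟ · · ♟ · · ♗ ·│5
4│· · ♙ ♙ · · · ·│4
3│· · · · · · ♙ ·│3
2│♙ ♙ · ♔ ♙ ♙ · ♙│2
1│♖ ♘ · ♕ · ♗ · ♖│1
  ─────────────────
  a b c d e f g h


16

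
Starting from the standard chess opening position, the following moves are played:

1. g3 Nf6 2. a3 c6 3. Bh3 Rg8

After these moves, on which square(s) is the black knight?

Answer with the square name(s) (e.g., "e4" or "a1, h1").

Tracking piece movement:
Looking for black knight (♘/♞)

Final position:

  a b c d e f g h
  ─────────────────
8│♜ ♞ ♝ ♛ ♚ ♝ ♜ ·│8
7│♟ ♟ · ♟ ♟ ♟ ♟ ♟│7
6│· · ♟ · · ♞ · ·│6
5│· · · · · · · ·│5
4│· · · · · · · ·│4
3│♙ · · · · · ♙ ♗│3
2│· ♙ ♙ ♙ ♙ ♙ · ♙│2
1│♖ ♘ ♗ ♕ ♔ · ♘ ♖│1
  ─────────────────
  a b c d e f g h


b8, f6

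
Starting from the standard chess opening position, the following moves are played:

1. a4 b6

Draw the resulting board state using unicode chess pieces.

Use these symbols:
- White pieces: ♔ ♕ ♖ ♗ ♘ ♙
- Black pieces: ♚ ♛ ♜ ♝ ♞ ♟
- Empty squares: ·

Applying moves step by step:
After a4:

♜ ♞ ♝ ♛ ♚ ♝ ♞ ♜
♟ ♟ ♟ ♟ ♟ ♟ ♟ ♟
· · · · · · · ·
· · · · · · · ·
♙ · · · · · · ·
· · · · · · · ·
· ♙ ♙ ♙ ♙ ♙ ♙ ♙
♖ ♘ ♗ ♕ ♔ ♗ ♘ ♖


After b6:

♜ ♞ ♝ ♛ ♚ ♝ ♞ ♜
♟ · ♟ ♟ ♟ ♟ ♟ ♟
· ♟ · · · · · ·
· · · · · · · ·
♙ · · · · · · ·
· · · · · · · ·
· ♙ ♙ ♙ ♙ ♙ ♙ ♙
♖ ♘ ♗ ♕ ♔ ♗ ♘ ♖



  a b c d e f g h
  ─────────────────
8│♜ ♞ ♝ ♛ ♚ ♝ ♞ ♜│8
7│♟ · ♟ ♟ ♟ ♟ ♟ ♟│7
6│· ♟ · · · · · ·│6
5│· · · · · · · ·│5
4│♙ · · · · · · ·│4
3│· · · · · · · ·│3
2│· ♙ ♙ ♙ ♙ ♙ ♙ ♙│2
1│♖ ♘ ♗ ♕ ♔ ♗ ♘ ♖│1
  ─────────────────
  a b c d e f g h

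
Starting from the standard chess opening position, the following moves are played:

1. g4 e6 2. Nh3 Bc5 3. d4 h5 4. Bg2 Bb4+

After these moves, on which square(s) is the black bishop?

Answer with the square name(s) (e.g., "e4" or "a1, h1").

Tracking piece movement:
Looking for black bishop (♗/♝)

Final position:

  a b c d e f g h
  ─────────────────
8│♜ ♞ ♝ ♛ ♚ · ♞ ♜│8
7│♟ ♟ ♟ ♟ · ♟ ♟ ·│7
6│· · · · ♟ · · ·│6
5│· · · · · · · ♟│5
4│· ♝ · ♙ · · ♙ ·│4
3│· · · · · · · ♘│3
2│♙ ♙ ♙ · ♙ ♙ ♗ ♙│2
1│♖ ♘ ♗ ♕ ♔ · · ♖│1
  ─────────────────
  a b c d e f g h


b4, c8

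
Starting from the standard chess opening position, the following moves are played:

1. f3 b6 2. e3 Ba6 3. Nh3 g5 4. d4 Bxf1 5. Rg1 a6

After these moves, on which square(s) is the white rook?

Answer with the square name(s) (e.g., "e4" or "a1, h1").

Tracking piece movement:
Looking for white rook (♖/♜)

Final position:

  a b c d e f g h
  ─────────────────
8│♜ ♞ · ♛ ♚ ♝ ♞ ♜│8
7│· · ♟ ♟ ♟ ♟ · ♟│7
6│♟ ♟ · · · · · ·│6
5│· · · · · · ♟ ·│5
4│· · · ♙ · · · ·│4
3│· · · · ♙ ♙ · ♘│3
2│♙ ♙ ♙ · · · ♙ ♙│2
1│♖ ♘ ♗ ♕ ♔ ♝ ♖ ·│1
  ─────────────────
  a b c d e f g h


a1, g1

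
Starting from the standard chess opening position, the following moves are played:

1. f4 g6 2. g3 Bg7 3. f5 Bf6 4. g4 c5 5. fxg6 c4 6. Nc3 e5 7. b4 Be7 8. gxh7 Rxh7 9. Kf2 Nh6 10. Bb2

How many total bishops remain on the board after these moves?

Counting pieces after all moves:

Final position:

  a b c d e f g h
  ─────────────────
8│♜ ♞ ♝ ♛ ♚ · · ·│8
7│♟ ♟ · ♟ ♝ ♟ · ♜│7
6│· · · · · · · ♞│6
5│· · · · ♟ · · ·│5
4│· ♙ ♟ · · · ♙ ·│4
3│· · ♘ · · · · ·│3
2│♙ ♗ ♙ ♙ ♙ ♔ · ♙│2
1│♖ · · ♕ · ♗ ♘ ♖│1
  ─────────────────
  a b c d e f g h


4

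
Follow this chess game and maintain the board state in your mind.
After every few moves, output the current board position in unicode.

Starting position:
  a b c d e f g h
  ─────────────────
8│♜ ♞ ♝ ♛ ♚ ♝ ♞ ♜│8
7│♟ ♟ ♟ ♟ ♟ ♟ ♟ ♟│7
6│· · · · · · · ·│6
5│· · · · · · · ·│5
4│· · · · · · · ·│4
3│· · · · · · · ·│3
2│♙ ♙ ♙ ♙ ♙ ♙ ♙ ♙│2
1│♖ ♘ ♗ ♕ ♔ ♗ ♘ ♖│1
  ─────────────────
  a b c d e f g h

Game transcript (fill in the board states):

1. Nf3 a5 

  a b c d e f g h
  ─────────────────
8│♜ ♞ ♝ ♛ ♚ ♝ ♞ ♜│8
7│· ♟ ♟ ♟ ♟ ♟ ♟ ♟│7
6│· · · · · · · ·│6
5│♟ · · · · · · ·│5
4│· · · · · · · ·│4
3│· · · · · ♘ · ·│3
2│♙ ♙ ♙ ♙ ♙ ♙ ♙ ♙│2
1│♖ ♘ ♗ ♕ ♔ ♗ · ♖│1
  ─────────────────
  a b c d e f g h

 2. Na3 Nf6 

  a b c d e f g h
  ─────────────────
8│♜ ♞ ♝ ♛ ♚ ♝ · ♜│8
7│· ♟ ♟ ♟ ♟ ♟ ♟ ♟│7
6│· · · · · ♞ · ·│6
5│♟ · · · · · · ·│5
4│· · · · · · · ·│4
3│♘ · · · · ♘ · ·│3
2│♙ ♙ ♙ ♙ ♙ ♙ ♙ ♙│2
1│♖ · ♗ ♕ ♔ ♗ · ♖│1
  ─────────────────
  a b c d e f g h

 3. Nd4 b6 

  a b c d e f g h
  ─────────────────
8│♜ ♞ ♝ ♛ ♚ ♝ · ♜│8
7│· · ♟ ♟ ♟ ♟ ♟ ♟│7
6│· ♟ · · · ♞ · ·│6
5│♟ · · · · · · ·│5
4│· · · ♘ · · · ·│4
3│♘ · · · · · · ·│3
2│♙ ♙ ♙ ♙ ♙ ♙ ♙ ♙│2
1│♖ · ♗ ♕ ♔ ♗ · ♖│1
  ─────────────────
  a b c d e f g h

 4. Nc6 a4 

  a b c d e f g h
  ─────────────────
8│♜ ♞ ♝ ♛ ♚ ♝ · ♜│8
7│· · ♟ ♟ ♟ ♟ ♟ ♟│7
6│· ♟ ♘ · · ♞ · ·│6
5│· · · · · · · ·│5
4│♟ · · · · · · ·│4
3│♘ · · · · · · ·│3
2│♙ ♙ ♙ ♙ ♙ ♙ ♙ ♙│2
1│♖ · ♗ ♕ ♔ ♗ · ♖│1
  ─────────────────
  a b c d e f g h

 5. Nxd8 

  a b c d e f g h
  ─────────────────
8│♜ ♞ ♝ ♘ ♚ ♝ · ♜│8
7│· · ♟ ♟ ♟ ♟ ♟ ♟│7
6│· ♟ · · · ♞ · ·│6
5│· · · · · · · ·│5
4│♟ · · · · · · ·│4
3│♘ · · · · · · ·│3
2│♙ ♙ ♙ ♙ ♙ ♙ ♙ ♙│2
1│♖ · ♗ ♕ ♔ ♗ · ♖│1
  ─────────────────
  a b c d e f g h


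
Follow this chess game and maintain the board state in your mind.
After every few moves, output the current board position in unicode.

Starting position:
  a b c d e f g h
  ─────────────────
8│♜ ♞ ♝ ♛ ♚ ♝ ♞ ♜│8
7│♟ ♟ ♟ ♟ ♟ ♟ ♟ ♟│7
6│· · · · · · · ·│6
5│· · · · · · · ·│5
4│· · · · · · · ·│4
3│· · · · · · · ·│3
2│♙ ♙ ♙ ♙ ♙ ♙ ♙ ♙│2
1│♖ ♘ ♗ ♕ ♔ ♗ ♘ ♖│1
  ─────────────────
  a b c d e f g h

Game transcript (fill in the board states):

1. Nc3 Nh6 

  a b c d e f g h
  ─────────────────
8│♜ ♞ ♝ ♛ ♚ ♝ · ♜│8
7│♟ ♟ ♟ ♟ ♟ ♟ ♟ ♟│7
6│· · · · · · · ♞│6
5│· · · · · · · ·│5
4│· · · · · · · ·│4
3│· · ♘ · · · · ·│3
2│♙ ♙ ♙ ♙ ♙ ♙ ♙ ♙│2
1│♖ · ♗ ♕ ♔ ♗ ♘ ♖│1
  ─────────────────
  a b c d e f g h

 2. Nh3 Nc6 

  a b c d e f g h
  ─────────────────
8│♜ · ♝ ♛ ♚ ♝ · ♜│8
7│♟ ♟ ♟ ♟ ♟ ♟ ♟ ♟│7
6│· · ♞ · · · · ♞│6
5│· · · · · · · ·│5
4│· · · · · · · ·│4
3│· · ♘ · · · · ♘│3
2│♙ ♙ ♙ ♙ ♙ ♙ ♙ ♙│2
1│♖ · ♗ ♕ ♔ ♗ · ♖│1
  ─────────────────
  a b c d e f g h

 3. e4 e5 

  a b c d e f g h
  ─────────────────
8│♜ · ♝ ♛ ♚ ♝ · ♜│8
7│♟ ♟ ♟ ♟ · ♟ ♟ ♟│7
6│· · ♞ · · · · ♞│6
5│· · · · ♟ · · ·│5
4│· · · · ♙ · · ·│4
3│· · ♘ · · · · ♘│3
2│♙ ♙ ♙ ♙ · ♙ ♙ ♙│2
1│♖ · ♗ ♕ ♔ ♗ · ♖│1
  ─────────────────
  a b c d e f g h

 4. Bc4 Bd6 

  a b c d e f g h
  ─────────────────
8│♜ · ♝ ♛ ♚ · · ♜│8
7│♟ ♟ ♟ ♟ · ♟ ♟ ♟│7
6│· · ♞ ♝ · · · ♞│6
5│· · · · ♟ · · ·│5
4│· · ♗ · ♙ · · ·│4
3│· · ♘ · · · · ♘│3
2│♙ ♙ ♙ ♙ · ♙ ♙ ♙│2
1│♖ · ♗ ♕ ♔ · · ♖│1
  ─────────────────
  a b c d e f g h

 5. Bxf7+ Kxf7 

  a b c d e f g h
  ─────────────────
8│♜ · ♝ ♛ · · · ♜│8
7│♟ ♟ ♟ ♟ · ♚ ♟ ♟│7
6│· · ♞ ♝ · · · ♞│6
5│· · · · ♟ · · ·│5
4│· · · · ♙ · · ·│4
3│· · ♘ · · · · ♘│3
2│♙ ♙ ♙ ♙ · ♙ ♙ ♙│2
1│♖ · ♗ ♕ ♔ · · ♖│1
  ─────────────────
  a b c d e f g h



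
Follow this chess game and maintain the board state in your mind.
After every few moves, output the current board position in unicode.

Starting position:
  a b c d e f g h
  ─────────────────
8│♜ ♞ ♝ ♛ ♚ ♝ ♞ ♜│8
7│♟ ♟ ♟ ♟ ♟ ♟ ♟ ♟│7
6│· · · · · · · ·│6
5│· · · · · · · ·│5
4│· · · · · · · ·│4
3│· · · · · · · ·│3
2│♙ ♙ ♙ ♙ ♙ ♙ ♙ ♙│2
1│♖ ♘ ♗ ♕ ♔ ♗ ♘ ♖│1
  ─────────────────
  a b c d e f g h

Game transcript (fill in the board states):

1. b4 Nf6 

  a b c d e f g h
  ─────────────────
8│♜ ♞ ♝ ♛ ♚ ♝ · ♜│8
7│♟ ♟ ♟ ♟ ♟ ♟ ♟ ♟│7
6│· · · · · ♞ · ·│6
5│· · · · · · · ·│5
4│· ♙ · · · · · ·│4
3│· · · · · · · ·│3
2│♙ · ♙ ♙ ♙ ♙ ♙ ♙│2
1│♖ ♘ ♗ ♕ ♔ ♗ ♘ ♖│1
  ─────────────────
  a b c d e f g h

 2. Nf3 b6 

  a b c d e f g h
  ─────────────────
8│♜ ♞ ♝ ♛ ♚ ♝ · ♜│8
7│♟ · ♟ ♟ ♟ ♟ ♟ ♟│7
6│· ♟ · · · ♞ · ·│6
5│· · · · · · · ·│5
4│· ♙ · · · · · ·│4
3│· · · · · ♘ · ·│3
2│♙ · ♙ ♙ ♙ ♙ ♙ ♙│2
1│♖ ♘ ♗ ♕ ♔ ♗ · ♖│1
  ─────────────────
  a b c d e f g h

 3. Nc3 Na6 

  a b c d e f g h
  ─────────────────
8│♜ · ♝ ♛ ♚ ♝ · ♜│8
7│♟ · ♟ ♟ ♟ ♟ ♟ ♟│7
6│♞ ♟ · · · ♞ · ·│6
5│· · · · · · · ·│5
4│· ♙ · · · · · ·│4
3│· · ♘ · · ♘ · ·│3
2│♙ · ♙ ♙ ♙ ♙ ♙ ♙│2
1│♖ · ♗ ♕ ♔ ♗ · ♖│1
  ─────────────────
  a b c d e f g h

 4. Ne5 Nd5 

  a b c d e f g h
  ─────────────────
8│♜ · ♝ ♛ ♚ ♝ · ♜│8
7│♟ · ♟ ♟ ♟ ♟ ♟ ♟│7
6│♞ ♟ · · · · · ·│6
5│· · · ♞ ♘ · · ·│5
4│· ♙ · · · · · ·│4
3│· · ♘ · · · · ·│3
2│♙ · ♙ ♙ ♙ ♙ ♙ ♙│2
1│♖ · ♗ ♕ ♔ ♗ · ♖│1
  ─────────────────
  a b c d e f g h

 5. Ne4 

  a b c d e f g h
  ─────────────────
8│♜ · ♝ ♛ ♚ ♝ · ♜│8
7│♟ · ♟ ♟ ♟ ♟ ♟ ♟│7
6│♞ ♟ · · · · · ·│6
5│· · · ♞ ♘ · · ·│5
4│· ♙ · · ♘ · · ·│4
3│· · · · · · · ·│3
2│♙ · ♙ ♙ ♙ ♙ ♙ ♙│2
1│♖ · ♗ ♕ ♔ ♗ · ♖│1
  ─────────────────
  a b c d e f g h


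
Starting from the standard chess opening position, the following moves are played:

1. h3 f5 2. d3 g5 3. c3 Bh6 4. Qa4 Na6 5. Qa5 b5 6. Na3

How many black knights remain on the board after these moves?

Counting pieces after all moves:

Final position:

  a b c d e f g h
  ─────────────────
8│♜ · ♝ ♛ ♚ · ♞ ♜│8
7│♟ · ♟ ♟ ♟ · · ♟│7
6│♞ · · · · · · ♝│6
5│♕ ♟ · · · ♟ ♟ ·│5
4│· · · · · · · ·│4
3│♘ · ♙ ♙ · · · ♙│3
2│♙ ♙ · · ♙ ♙ ♙ ·│2
1│♖ · ♗ · ♔ ♗ ♘ ♖│1
  ─────────────────
  a b c d e f g h


2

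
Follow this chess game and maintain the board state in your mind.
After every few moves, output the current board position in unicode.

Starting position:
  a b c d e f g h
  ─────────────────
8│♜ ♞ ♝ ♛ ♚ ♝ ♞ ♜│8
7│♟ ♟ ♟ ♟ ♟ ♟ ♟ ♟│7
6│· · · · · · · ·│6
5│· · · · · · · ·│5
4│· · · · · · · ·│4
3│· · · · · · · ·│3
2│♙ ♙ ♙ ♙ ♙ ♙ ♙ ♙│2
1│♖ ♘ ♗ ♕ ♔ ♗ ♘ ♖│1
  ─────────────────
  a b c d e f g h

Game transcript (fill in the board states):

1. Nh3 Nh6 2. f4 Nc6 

  a b c d e f g h
  ─────────────────
8│♜ · ♝ ♛ ♚ ♝ · ♜│8
7│♟ ♟ ♟ ♟ ♟ ♟ ♟ ♟│7
6│· · ♞ · · · · ♞│6
5│· · · · · · · ·│5
4│· · · · · ♙ · ·│4
3│· · · · · · · ♘│3
2│♙ ♙ ♙ ♙ ♙ · ♙ ♙│2
1│♖ ♘ ♗ ♕ ♔ ♗ · ♖│1
  ─────────────────
  a b c d e f g h

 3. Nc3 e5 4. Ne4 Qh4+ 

  a b c d e f g h
  ─────────────────
8│♜ · ♝ · ♚ ♝ · ♜│8
7│♟ ♟ ♟ ♟ · ♟ ♟ ♟│7
6│· · ♞ · · · · ♞│6
5│· · · · ♟ · · ·│5
4│· · · · ♘ ♙ · ♛│4
3│· · · · · · · ♘│3
2│♙ ♙ ♙ ♙ ♙ · ♙ ♙│2
1│♖ · ♗ ♕ ♔ ♗ · ♖│1
  ─────────────────
  a b c d e f g h

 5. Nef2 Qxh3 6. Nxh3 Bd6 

  a b c d e f g h
  ─────────────────
8│♜ · ♝ · ♚ · · ♜│8
7│♟ ♟ ♟ ♟ · ♟ ♟ ♟│7
6│· · ♞ ♝ · · · ♞│6
5│· · · · ♟ · · ·│5
4│· · · · · ♙ · ·│4
3│· · · · · · · ♘│3
2│♙ ♙ ♙ ♙ ♙ · ♙ ♙│2
1│♖ · ♗ ♕ ♔ ♗ · ♖│1
  ─────────────────
  a b c d e f g h

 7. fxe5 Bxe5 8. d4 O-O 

  a b c d e f g h
  ─────────────────
8│♜ · ♝ · · ♜ ♚ ·│8
7│♟ ♟ ♟ ♟ · ♟ ♟ ♟│7
6│· · ♞ · · · · ♞│6
5│· · · · ♝ · · ·│5
4│· · · ♙ · · · ·│4
3│· · · · · · · ♘│3
2│♙ ♙ ♙ · ♙ · ♙ ♙│2
1│♖ · ♗ ♕ ♔ ♗ · ♖│1
  ─────────────────
  a b c d e f g h

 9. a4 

  a b c d e f g h
  ─────────────────
8│♜ · ♝ · · ♜ ♚ ·│8
7│♟ ♟ ♟ ♟ · ♟ ♟ ♟│7
6│· · ♞ · · · · ♞│6
5│· · · · ♝ · · ·│5
4│♙ · · ♙ · · · ·│4
3│· · · · · · · ♘│3
2│· ♙ ♙ · ♙ · ♙ ♙│2
1│♖ · ♗ ♕ ♔ ♗ · ♖│1
  ─────────────────
  a b c d e f g h


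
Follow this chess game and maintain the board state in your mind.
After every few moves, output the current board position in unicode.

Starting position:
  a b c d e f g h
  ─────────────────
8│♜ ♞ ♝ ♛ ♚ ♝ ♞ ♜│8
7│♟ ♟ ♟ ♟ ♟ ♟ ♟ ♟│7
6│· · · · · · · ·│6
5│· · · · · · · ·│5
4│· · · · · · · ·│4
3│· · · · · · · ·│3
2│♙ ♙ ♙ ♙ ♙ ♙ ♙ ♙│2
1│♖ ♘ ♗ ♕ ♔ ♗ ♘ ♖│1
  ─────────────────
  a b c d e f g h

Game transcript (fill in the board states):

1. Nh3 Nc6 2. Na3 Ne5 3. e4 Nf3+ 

  a b c d e f g h
  ─────────────────
8│♜ · ♝ ♛ ♚ ♝ ♞ ♜│8
7│♟ ♟ ♟ ♟ ♟ ♟ ♟ ♟│7
6│· · · · · · · ·│6
5│· · · · · · · ·│5
4│· · · · ♙ · · ·│4
3│♘ · · · · ♞ · ♘│3
2│♙ ♙ ♙ ♙ · ♙ ♙ ♙│2
1│♖ · ♗ ♕ ♔ ♗ · ♖│1
  ─────────────────
  a b c d e f g h

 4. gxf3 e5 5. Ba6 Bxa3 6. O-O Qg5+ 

  a b c d e f g h
  ─────────────────
8│♜ · ♝ · ♚ · ♞ ♜│8
7│♟ ♟ ♟ ♟ · ♟ ♟ ♟│7
6│♗ · · · · · · ·│6
5│· · · · ♟ · ♛ ·│5
4│· · · · ♙ · · ·│4
3│♝ · · · · ♙ · ♘│3
2│♙ ♙ ♙ ♙ · ♙ · ♙│2
1│♖ · ♗ ♕ · ♖ ♔ ·│1
  ─────────────────
  a b c d e f g h

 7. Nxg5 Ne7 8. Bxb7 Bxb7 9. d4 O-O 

  a b c d e f g h
  ─────────────────
8│♜ · · · · ♜ ♚ ·│8
7│♟ ♝ ♟ ♟ ♞ ♟ ♟ ♟│7
6│· · · · · · · ·│6
5│· · · · ♟ · ♘ ·│5
4│· · · ♙ ♙ · · ·│4
3│♝ · · · · ♙ · ·│3
2│♙ ♙ ♙ · · ♙ · ♙│2
1│♖ · ♗ ♕ · ♖ ♔ ·│1
  ─────────────────
  a b c d e f g h

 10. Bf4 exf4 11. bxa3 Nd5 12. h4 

  a b c d e f g h
  ─────────────────
8│♜ · · · · ♜ ♚ ·│8
7│♟ ♝ ♟ ♟ · ♟ ♟ ♟│7
6│· · · · · · · ·│6
5│· · · ♞ · · ♘ ·│5
4│· · · ♙ ♙ ♟ · ♙│4
3│♙ · · · · ♙ · ·│3
2│♙ · ♙ · · ♙ · ·│2
1│♖ · · ♕ · ♖ ♔ ·│1
  ─────────────────
  a b c d e f g h


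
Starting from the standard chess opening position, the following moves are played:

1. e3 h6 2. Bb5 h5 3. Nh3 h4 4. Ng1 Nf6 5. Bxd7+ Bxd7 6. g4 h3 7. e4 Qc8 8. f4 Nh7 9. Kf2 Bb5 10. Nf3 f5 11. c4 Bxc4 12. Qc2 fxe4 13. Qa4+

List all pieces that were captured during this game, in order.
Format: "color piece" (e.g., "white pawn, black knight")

Tracking captures:
  Bxd7+: captured black pawn
  Bxd7: captured white bishop
  Bxc4: captured white pawn
  fxe4: captured white pawn

black pawn, white bishop, white pawn, white pawn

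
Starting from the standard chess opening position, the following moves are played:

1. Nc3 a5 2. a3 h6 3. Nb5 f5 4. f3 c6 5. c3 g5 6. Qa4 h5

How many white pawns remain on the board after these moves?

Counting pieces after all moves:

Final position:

  a b c d e f g h
  ─────────────────
8│♜ ♞ ♝ ♛ ♚ ♝ ♞ ♜│8
7│· ♟ · ♟ ♟ · · ·│7
6│· · ♟ · · · · ·│6
5│♟ ♘ · · · ♟ ♟ ♟│5
4│♕ · · · · · · ·│4
3│♙ · ♙ · · ♙ · ·│3
2│· ♙ · ♙ ♙ · ♙ ♙│2
1│♖ · ♗ · ♔ ♗ ♘ ♖│1
  ─────────────────
  a b c d e f g h


8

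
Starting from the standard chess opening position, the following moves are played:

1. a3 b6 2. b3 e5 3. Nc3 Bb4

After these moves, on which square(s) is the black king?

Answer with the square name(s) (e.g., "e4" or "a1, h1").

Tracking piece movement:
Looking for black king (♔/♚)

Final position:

  a b c d e f g h
  ─────────────────
8│♜ ♞ ♝ ♛ ♚ · ♞ ♜│8
7│♟ · ♟ ♟ · ♟ ♟ ♟│7
6│· ♟ · · · · · ·│6
5│· · · · ♟ · · ·│5
4│· ♝ · · · · · ·│4
3│♙ ♙ ♘ · · · · ·│3
2│· · ♙ ♙ ♙ ♙ ♙ ♙│2
1│♖ · ♗ ♕ ♔ ♗ ♘ ♖│1
  ─────────────────
  a b c d e f g h


e8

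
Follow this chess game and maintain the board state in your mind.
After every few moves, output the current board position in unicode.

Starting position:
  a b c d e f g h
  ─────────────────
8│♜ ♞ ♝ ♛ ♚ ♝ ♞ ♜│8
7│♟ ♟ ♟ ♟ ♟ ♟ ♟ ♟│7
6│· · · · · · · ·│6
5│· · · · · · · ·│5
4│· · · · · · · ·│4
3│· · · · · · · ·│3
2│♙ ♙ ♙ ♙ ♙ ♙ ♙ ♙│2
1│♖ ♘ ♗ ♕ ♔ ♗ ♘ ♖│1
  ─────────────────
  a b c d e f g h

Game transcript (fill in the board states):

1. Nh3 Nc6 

  a b c d e f g h
  ─────────────────
8│♜ · ♝ ♛ ♚ ♝ ♞ ♜│8
7│♟ ♟ ♟ ♟ ♟ ♟ ♟ ♟│7
6│· · ♞ · · · · ·│6
5│· · · · · · · ·│5
4│· · · · · · · ·│4
3│· · · · · · · ♘│3
2│♙ ♙ ♙ ♙ ♙ ♙ ♙ ♙│2
1│♖ ♘ ♗ ♕ ♔ ♗ · ♖│1
  ─────────────────
  a b c d e f g h

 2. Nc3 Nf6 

  a b c d e f g h
  ─────────────────
8│♜ · ♝ ♛ ♚ ♝ · ♜│8
7│♟ ♟ ♟ ♟ ♟ ♟ ♟ ♟│7
6│· · ♞ · · ♞ · ·│6
5│· · · · · · · ·│5
4│· · · · · · · ·│4
3│· · ♘ · · · · ♘│3
2│♙ ♙ ♙ ♙ ♙ ♙ ♙ ♙│2
1│♖ · ♗ ♕ ♔ ♗ · ♖│1
  ─────────────────
  a b c d e f g h

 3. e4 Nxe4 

  a b c d e f g h
  ─────────────────
8│♜ · ♝ ♛ ♚ ♝ · ♜│8
7│♟ ♟ ♟ ♟ ♟ ♟ ♟ ♟│7
6│· · ♞ · · · · ·│6
5│· · · · · · · ·│5
4│· · · · ♞ · · ·│4
3│· · ♘ · · · · ♘│3
2│♙ ♙ ♙ ♙ · ♙ ♙ ♙│2
1│♖ · ♗ ♕ ♔ ♗ · ♖│1
  ─────────────────
  a b c d e f g h

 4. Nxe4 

  a b c d e f g h
  ─────────────────
8│♜ · ♝ ♛ ♚ ♝ · ♜│8
7│♟ ♟ ♟ ♟ ♟ ♟ ♟ ♟│7
6│· · ♞ · · · · ·│6
5│· · · · · · · ·│5
4│· · · · ♘ · · ·│4
3│· · · · · · · ♘│3
2│♙ ♙ ♙ ♙ · ♙ ♙ ♙│2
1│♖ · ♗ ♕ ♔ ♗ · ♖│1
  ─────────────────
  a b c d e f g h


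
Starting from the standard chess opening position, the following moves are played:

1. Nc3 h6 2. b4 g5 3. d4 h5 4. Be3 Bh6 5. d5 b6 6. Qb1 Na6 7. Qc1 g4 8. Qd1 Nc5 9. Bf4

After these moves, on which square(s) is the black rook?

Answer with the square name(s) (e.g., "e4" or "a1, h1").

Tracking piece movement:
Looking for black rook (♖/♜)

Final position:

  a b c d e f g h
  ─────────────────
8│♜ · ♝ ♛ ♚ · ♞ ♜│8
7│♟ · ♟ ♟ ♟ ♟ · ·│7
6│· ♟ · · · · · ♝│6
5│· · ♞ ♙ · · · ♟│5
4│· ♙ · · · ♗ ♟ ·│4
3│· · ♘ · · · · ·│3
2│♙ · ♙ · ♙ ♙ ♙ ♙│2
1│♖ · · ♕ ♔ ♗ ♘ ♖│1
  ─────────────────
  a b c d e f g h


a8, h8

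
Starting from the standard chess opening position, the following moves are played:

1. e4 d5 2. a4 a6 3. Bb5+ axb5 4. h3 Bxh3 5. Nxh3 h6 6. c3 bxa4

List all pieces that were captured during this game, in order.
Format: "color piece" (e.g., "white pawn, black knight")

Tracking captures:
  axb5: captured white bishop
  Bxh3: captured white pawn
  Nxh3: captured black bishop
  bxa4: captured white pawn

white bishop, white pawn, black bishop, white pawn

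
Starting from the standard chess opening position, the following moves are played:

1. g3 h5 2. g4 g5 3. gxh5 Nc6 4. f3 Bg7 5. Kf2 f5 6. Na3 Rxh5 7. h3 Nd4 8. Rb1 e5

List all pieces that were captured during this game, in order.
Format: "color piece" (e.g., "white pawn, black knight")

Tracking captures:
  gxh5: captured black pawn
  Rxh5: captured white pawn

black pawn, white pawn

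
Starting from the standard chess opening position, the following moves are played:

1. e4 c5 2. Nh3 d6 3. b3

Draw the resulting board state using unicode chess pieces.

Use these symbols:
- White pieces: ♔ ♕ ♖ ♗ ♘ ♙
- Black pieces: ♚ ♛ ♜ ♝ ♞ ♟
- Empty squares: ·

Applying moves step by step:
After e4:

♜ ♞ ♝ ♛ ♚ ♝ ♞ ♜
♟ ♟ ♟ ♟ ♟ ♟ ♟ ♟
· · · · · · · ·
· · · · · · · ·
· · · · ♙ · · ·
· · · · · · · ·
♙ ♙ ♙ ♙ · ♙ ♙ ♙
♖ ♘ ♗ ♕ ♔ ♗ ♘ ♖


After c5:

♜ ♞ ♝ ♛ ♚ ♝ ♞ ♜
♟ ♟ · ♟ ♟ ♟ ♟ ♟
· · · · · · · ·
· · ♟ · · · · ·
· · · · ♙ · · ·
· · · · · · · ·
♙ ♙ ♙ ♙ · ♙ ♙ ♙
♖ ♘ ♗ ♕ ♔ ♗ ♘ ♖


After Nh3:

♜ ♞ ♝ ♛ ♚ ♝ ♞ ♜
♟ ♟ · ♟ ♟ ♟ ♟ ♟
· · · · · · · ·
· · ♟ · · · · ·
· · · · ♙ · · ·
· · · · · · · ♘
♙ ♙ ♙ ♙ · ♙ ♙ ♙
♖ ♘ ♗ ♕ ♔ ♗ · ♖


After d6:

♜ ♞ ♝ ♛ ♚ ♝ ♞ ♜
♟ ♟ · · ♟ ♟ ♟ ♟
· · · ♟ · · · ·
· · ♟ · · · · ·
· · · · ♙ · · ·
· · · · · · · ♘
♙ ♙ ♙ ♙ · ♙ ♙ ♙
♖ ♘ ♗ ♕ ♔ ♗ · ♖


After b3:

♜ ♞ ♝ ♛ ♚ ♝ ♞ ♜
♟ ♟ · · ♟ ♟ ♟ ♟
· · · ♟ · · · ·
· · ♟ · · · · ·
· · · · ♙ · · ·
· ♙ · · · · · ♘
♙ · ♙ ♙ · ♙ ♙ ♙
♖ ♘ ♗ ♕ ♔ ♗ · ♖



  a b c d e f g h
  ─────────────────
8│♜ ♞ ♝ ♛ ♚ ♝ ♞ ♜│8
7│♟ ♟ · · ♟ ♟ ♟ ♟│7
6│· · · ♟ · · · ·│6
5│· · ♟ · · · · ·│5
4│· · · · ♙ · · ·│4
3│· ♙ · · · · · ♘│3
2│♙ · ♙ ♙ · ♙ ♙ ♙│2
1│♖ ♘ ♗ ♕ ♔ ♗ · ♖│1
  ─────────────────
  a b c d e f g h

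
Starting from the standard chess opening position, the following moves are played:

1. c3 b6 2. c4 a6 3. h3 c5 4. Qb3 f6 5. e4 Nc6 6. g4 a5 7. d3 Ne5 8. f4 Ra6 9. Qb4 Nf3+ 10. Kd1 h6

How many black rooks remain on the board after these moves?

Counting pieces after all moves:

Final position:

  a b c d e f g h
  ─────────────────
8│· · ♝ ♛ ♚ ♝ ♞ ♜│8
7│· · · ♟ ♟ · ♟ ·│7
6│♜ ♟ · · · ♟ · ♟│6
5│♟ · ♟ · · · · ·│5
4│· ♕ ♙ · ♙ ♙ ♙ ·│4
3│· · · ♙ · ♞ · ♙│3
2│♙ ♙ · · · · · ·│2
1│♖ ♘ ♗ ♔ · ♗ ♘ ♖│1
  ─────────────────
  a b c d e f g h


2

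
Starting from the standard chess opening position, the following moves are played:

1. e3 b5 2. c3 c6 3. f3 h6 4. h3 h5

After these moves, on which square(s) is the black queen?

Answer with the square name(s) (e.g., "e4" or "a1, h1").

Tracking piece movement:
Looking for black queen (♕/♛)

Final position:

  a b c d e f g h
  ─────────────────
8│♜ ♞ ♝ ♛ ♚ ♝ ♞ ♜│8
7│♟ · · ♟ ♟ ♟ ♟ ·│7
6│· · ♟ · · · · ·│6
5│· ♟ · · · · · ♟│5
4│· · · · · · · ·│4
3│· · ♙ · ♙ ♙ · ♙│3
2│♙ ♙ · ♙ · · ♙ ·│2
1│♖ ♘ ♗ ♕ ♔ ♗ ♘ ♖│1
  ─────────────────
  a b c d e f g h


d8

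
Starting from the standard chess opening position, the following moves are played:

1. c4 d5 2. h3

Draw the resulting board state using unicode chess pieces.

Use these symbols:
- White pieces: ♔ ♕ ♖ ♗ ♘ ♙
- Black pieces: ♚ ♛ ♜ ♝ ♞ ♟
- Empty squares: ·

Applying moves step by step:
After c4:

♜ ♞ ♝ ♛ ♚ ♝ ♞ ♜
♟ ♟ ♟ ♟ ♟ ♟ ♟ ♟
· · · · · · · ·
· · · · · · · ·
· · ♙ · · · · ·
· · · · · · · ·
♙ ♙ · ♙ ♙ ♙ ♙ ♙
♖ ♘ ♗ ♕ ♔ ♗ ♘ ♖


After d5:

♜ ♞ ♝ ♛ ♚ ♝ ♞ ♜
♟ ♟ ♟ · ♟ ♟ ♟ ♟
· · · · · · · ·
· · · ♟ · · · ·
· · ♙ · · · · ·
· · · · · · · ·
♙ ♙ · ♙ ♙ ♙ ♙ ♙
♖ ♘ ♗ ♕ ♔ ♗ ♘ ♖


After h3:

♜ ♞ ♝ ♛ ♚ ♝ ♞ ♜
♟ ♟ ♟ · ♟ ♟ ♟ ♟
· · · · · · · ·
· · · ♟ · · · ·
· · ♙ · · · · ·
· · · · · · · ♙
♙ ♙ · ♙ ♙ ♙ ♙ ·
♖ ♘ ♗ ♕ ♔ ♗ ♘ ♖



  a b c d e f g h
  ─────────────────
8│♜ ♞ ♝ ♛ ♚ ♝ ♞ ♜│8
7│♟ ♟ ♟ · ♟ ♟ ♟ ♟│7
6│· · · · · · · ·│6
5│· · · ♟ · · · ·│5
4│· · ♙ · · · · ·│4
3│· · · · · · · ♙│3
2│♙ ♙ · ♙ ♙ ♙ ♙ ·│2
1│♖ ♘ ♗ ♕ ♔ ♗ ♘ ♖│1
  ─────────────────
  a b c d e f g h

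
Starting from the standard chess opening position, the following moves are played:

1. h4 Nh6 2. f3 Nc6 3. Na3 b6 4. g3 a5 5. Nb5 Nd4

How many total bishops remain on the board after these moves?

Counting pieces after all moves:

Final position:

  a b c d e f g h
  ─────────────────
8│♜ · ♝ ♛ ♚ ♝ · ♜│8
7│· · ♟ ♟ ♟ ♟ ♟ ♟│7
6│· ♟ · · · · · ♞│6
5│♟ ♘ · · · · · ·│5
4│· · · ♞ · · · ♙│4
3│· · · · · ♙ ♙ ·│3
2│♙ ♙ ♙ ♙ ♙ · · ·│2
1│♖ · ♗ ♕ ♔ ♗ ♘ ♖│1
  ─────────────────
  a b c d e f g h


4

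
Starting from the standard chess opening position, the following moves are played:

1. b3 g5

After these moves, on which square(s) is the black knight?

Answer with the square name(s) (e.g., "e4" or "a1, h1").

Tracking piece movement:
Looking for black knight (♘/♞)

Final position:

  a b c d e f g h
  ─────────────────
8│♜ ♞ ♝ ♛ ♚ ♝ ♞ ♜│8
7│♟ ♟ ♟ ♟ ♟ ♟ · ♟│7
6│· · · · · · · ·│6
5│· · · · · · ♟ ·│5
4│· · · · · · · ·│4
3│· ♙ · · · · · ·│3
2│♙ · ♙ ♙ ♙ ♙ ♙ ♙│2
1│♖ ♘ ♗ ♕ ♔ ♗ ♘ ♖│1
  ─────────────────
  a b c d e f g h


b8, g8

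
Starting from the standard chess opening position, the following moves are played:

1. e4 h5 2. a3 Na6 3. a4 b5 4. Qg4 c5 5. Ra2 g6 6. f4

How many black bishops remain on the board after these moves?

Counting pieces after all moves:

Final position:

  a b c d e f g h
  ─────────────────
8│♜ · ♝ ♛ ♚ ♝ ♞ ♜│8
7│♟ · · ♟ ♟ ♟ · ·│7
6│♞ · · · · · ♟ ·│6
5│· ♟ ♟ · · · · ♟│5
4│♙ · · · ♙ ♙ ♕ ·│4
3│· · · · · · · ·│3
2│♖ ♙ ♙ ♙ · · ♙ ♙│2
1│· ♘ ♗ · ♔ ♗ ♘ ♖│1
  ─────────────────
  a b c d e f g h


2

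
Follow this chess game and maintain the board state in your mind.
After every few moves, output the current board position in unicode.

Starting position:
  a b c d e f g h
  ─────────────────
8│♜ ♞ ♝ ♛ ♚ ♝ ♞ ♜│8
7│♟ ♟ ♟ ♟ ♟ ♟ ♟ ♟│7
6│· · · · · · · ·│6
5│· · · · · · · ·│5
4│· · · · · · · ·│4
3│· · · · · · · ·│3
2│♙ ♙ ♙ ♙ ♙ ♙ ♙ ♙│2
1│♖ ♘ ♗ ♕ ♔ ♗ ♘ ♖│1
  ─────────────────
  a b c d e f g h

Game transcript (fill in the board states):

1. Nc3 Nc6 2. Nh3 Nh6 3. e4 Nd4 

  a b c d e f g h
  ─────────────────
8│♜ · ♝ ♛ ♚ ♝ · ♜│8
7│♟ ♟ ♟ ♟ ♟ ♟ ♟ ♟│7
6│· · · · · · · ♞│6
5│· · · · · · · ·│5
4│· · · ♞ ♙ · · ·│4
3│· · ♘ · · · · ♘│3
2│♙ ♙ ♙ ♙ · ♙ ♙ ♙│2
1│♖ · ♗ ♕ ♔ ♗ · ♖│1
  ─────────────────
  a b c d e f g h

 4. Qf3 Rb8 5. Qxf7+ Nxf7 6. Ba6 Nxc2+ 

  a b c d e f g h
  ─────────────────
8│· ♜ ♝ ♛ ♚ ♝ · ♜│8
7│♟ ♟ ♟ ♟ ♟ ♞ ♟ ♟│7
6│♗ · · · · · · ·│6
5│· · · · · · · ·│5
4│· · · · ♙ · · ·│4
3│· · ♘ · · · · ♘│3
2│♙ ♙ ♞ ♙ · ♙ ♙ ♙│2
1│♖ · ♗ · ♔ · · ♖│1
  ─────────────────
  a b c d e f g h

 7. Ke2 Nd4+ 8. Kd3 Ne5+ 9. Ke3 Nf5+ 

  a b c d e f g h
  ─────────────────
8│· ♜ ♝ ♛ ♚ ♝ · ♜│8
7│♟ ♟ ♟ ♟ ♟ · ♟ ♟│7
6│♗ · · · · · · ·│6
5│· · · · ♞ ♞ · ·│5
4│· · · · ♙ · · ·│4
3│· · ♘ · ♔ · · ♘│3
2│♙ ♙ · ♙ · ♙ ♙ ♙│2
1│♖ · ♗ · · · · ♖│1
  ─────────────────
  a b c d e f g h

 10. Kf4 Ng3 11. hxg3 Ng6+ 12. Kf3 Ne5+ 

  a b c d e f g h
  ─────────────────
8│· ♜ ♝ ♛ ♚ ♝ · ♜│8
7│♟ ♟ ♟ ♟ ♟ · ♟ ♟│7
6│♗ · · · · · · ·│6
5│· · · · ♞ · · ·│5
4│· · · · ♙ · · ·│4
3│· · ♘ · · ♔ ♙ ♘│3
2│♙ ♙ · ♙ · ♙ ♙ ·│2
1│♖ · ♗ · · · · ♖│1
  ─────────────────
  a b c d e f g h

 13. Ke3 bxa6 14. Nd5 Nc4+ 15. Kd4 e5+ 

  a b c d e f g h
  ─────────────────
8│· ♜ ♝ ♛ ♚ ♝ · ♜│8
7│♟ · ♟ ♟ · · ♟ ♟│7
6│♟ · · · · · · ·│6
5│· · · ♘ ♟ · · ·│5
4│· · ♞ ♔ ♙ · · ·│4
3│· · · · · · ♙ ♘│3
2│♙ ♙ · ♙ · ♙ ♙ ·│2
1│♖ · ♗ · · · · ♖│1
  ─────────────────
  a b c d e f g h



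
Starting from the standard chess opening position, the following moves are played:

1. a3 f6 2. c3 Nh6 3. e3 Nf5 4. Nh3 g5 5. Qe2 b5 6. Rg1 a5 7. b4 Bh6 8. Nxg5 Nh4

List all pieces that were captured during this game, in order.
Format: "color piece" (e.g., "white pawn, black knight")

Tracking captures:
  Nxg5: captured black pawn

black pawn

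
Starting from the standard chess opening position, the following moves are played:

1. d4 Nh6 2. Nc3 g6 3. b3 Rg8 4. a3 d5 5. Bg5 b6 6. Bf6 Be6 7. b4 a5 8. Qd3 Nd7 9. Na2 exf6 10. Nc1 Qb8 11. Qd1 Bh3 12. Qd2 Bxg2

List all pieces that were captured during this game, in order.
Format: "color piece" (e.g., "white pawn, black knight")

Tracking captures:
  exf6: captured white bishop
  Bxg2: captured white pawn

white bishop, white pawn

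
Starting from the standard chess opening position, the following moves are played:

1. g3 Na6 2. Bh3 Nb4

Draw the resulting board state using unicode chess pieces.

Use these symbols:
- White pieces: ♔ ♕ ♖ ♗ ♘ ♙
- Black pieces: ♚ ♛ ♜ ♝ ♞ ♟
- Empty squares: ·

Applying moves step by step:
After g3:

♜ ♞ ♝ ♛ ♚ ♝ ♞ ♜
♟ ♟ ♟ ♟ ♟ ♟ ♟ ♟
· · · · · · · ·
· · · · · · · ·
· · · · · · · ·
· · · · · · ♙ ·
♙ ♙ ♙ ♙ ♙ ♙ · ♙
♖ ♘ ♗ ♕ ♔ ♗ ♘ ♖


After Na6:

♜ · ♝ ♛ ♚ ♝ ♞ ♜
♟ ♟ ♟ ♟ ♟ ♟ ♟ ♟
♞ · · · · · · ·
· · · · · · · ·
· · · · · · · ·
· · · · · · ♙ ·
♙ ♙ ♙ ♙ ♙ ♙ · ♙
♖ ♘ ♗ ♕ ♔ ♗ ♘ ♖


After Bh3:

♜ · ♝ ♛ ♚ ♝ ♞ ♜
♟ ♟ ♟ ♟ ♟ ♟ ♟ ♟
♞ · · · · · · ·
· · · · · · · ·
· · · · · · · ·
· · · · · · ♙ ♗
♙ ♙ ♙ ♙ ♙ ♙ · ♙
♖ ♘ ♗ ♕ ♔ · ♘ ♖


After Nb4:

♜ · ♝ ♛ ♚ ♝ ♞ ♜
♟ ♟ ♟ ♟ ♟ ♟ ♟ ♟
· · · · · · · ·
· · · · · · · ·
· ♞ · · · · · ·
· · · · · · ♙ ♗
♙ ♙ ♙ ♙ ♙ ♙ · ♙
♖ ♘ ♗ ♕ ♔ · ♘ ♖



  a b c d e f g h
  ─────────────────
8│♜ · ♝ ♛ ♚ ♝ ♞ ♜│8
7│♟ ♟ ♟ ♟ ♟ ♟ ♟ ♟│7
6│· · · · · · · ·│6
5│· · · · · · · ·│5
4│· ♞ · · · · · ·│4
3│· · · · · · ♙ ♗│3
2│♙ ♙ ♙ ♙ ♙ ♙ · ♙│2
1│♖ ♘ ♗ ♕ ♔ · ♘ ♖│1
  ─────────────────
  a b c d e f g h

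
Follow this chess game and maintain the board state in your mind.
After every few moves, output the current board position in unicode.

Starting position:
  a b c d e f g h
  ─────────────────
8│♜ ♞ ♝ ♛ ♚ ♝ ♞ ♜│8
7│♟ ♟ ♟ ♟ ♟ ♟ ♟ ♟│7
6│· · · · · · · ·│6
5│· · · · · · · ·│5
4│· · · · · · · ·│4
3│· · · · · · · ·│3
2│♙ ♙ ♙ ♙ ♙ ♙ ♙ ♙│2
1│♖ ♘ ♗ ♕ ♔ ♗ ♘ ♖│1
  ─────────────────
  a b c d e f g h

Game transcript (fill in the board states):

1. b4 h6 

  a b c d e f g h
  ─────────────────
8│♜ ♞ ♝ ♛ ♚ ♝ ♞ ♜│8
7│♟ ♟ ♟ ♟ ♟ ♟ ♟ ·│7
6│· · · · · · · ♟│6
5│· · · · · · · ·│5
4│· ♙ · · · · · ·│4
3│· · · · · · · ·│3
2│♙ · ♙ ♙ ♙ ♙ ♙ ♙│2
1│♖ ♘ ♗ ♕ ♔ ♗ ♘ ♖│1
  ─────────────────
  a b c d e f g h

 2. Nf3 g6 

  a b c d e f g h
  ─────────────────
8│♜ ♞ ♝ ♛ ♚ ♝ ♞ ♜│8
7│♟ ♟ ♟ ♟ ♟ ♟ · ·│7
6│· · · · · · ♟ ♟│6
5│· · · · · · · ·│5
4│· ♙ · · · · · ·│4
3│· · · · · ♘ · ·│3
2│♙ · ♙ ♙ ♙ ♙ ♙ ♙│2
1│♖ ♘ ♗ ♕ ♔ ♗ · ♖│1
  ─────────────────
  a b c d e f g h

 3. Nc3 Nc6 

  a b c d e f g h
  ─────────────────
8│♜ · ♝ ♛ ♚ ♝ ♞ ♜│8
7│♟ ♟ ♟ ♟ ♟ ♟ · ·│7
6│· · ♞ · · · ♟ ♟│6
5│· · · · · · · ·│5
4│· ♙ · · · · · ·│4
3│· · ♘ · · ♘ · ·│3
2│♙ · ♙ ♙ ♙ ♙ ♙ ♙│2
1│♖ · ♗ ♕ ♔ ♗ · ♖│1
  ─────────────────
  a b c d e f g h

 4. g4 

  a b c d e f g h
  ─────────────────
8│♜ · ♝ ♛ ♚ ♝ ♞ ♜│8
7│♟ ♟ ♟ ♟ ♟ ♟ · ·│7
6│· · ♞ · · · ♟ ♟│6
5│· · · · · · · ·│5
4│· ♙ · · · · ♙ ·│4
3│· · ♘ · · ♘ · ·│3
2│♙ · ♙ ♙ ♙ ♙ · ♙│2
1│♖ · ♗ ♕ ♔ ♗ · ♖│1
  ─────────────────
  a b c d e f g h
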